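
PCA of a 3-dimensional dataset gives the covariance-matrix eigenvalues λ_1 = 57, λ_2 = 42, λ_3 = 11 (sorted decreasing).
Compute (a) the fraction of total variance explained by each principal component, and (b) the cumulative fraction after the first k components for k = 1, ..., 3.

Step 1 — total variance = trace(Sigma) = Σ λ_i = 57 + 42 + 11 = 110.

Step 2 — fraction explained by component i = λ_i / Σ λ:
  PC1: 57/110 = 0.5182
  PC2: 42/110 = 0.3818
  PC3: 11/110 = 0.1

Step 3 — cumulative fraction after k components = (λ_1 + ... + λ_k) / Σ λ:
  k = 1: 57/110 = 0.5182
  k = 2: (57 + 42)/110 = 99/110 = 0.9
  k = 3: (57 + 42 + 11)/110 = 110/110 = 1

Summary (fraction, with percent):

explained: PC1 0.5182 (51.82%), PC2 0.3818 (38.18%), PC3 0.1 (10%);  cumulative: 0.5182, 0.9, 1


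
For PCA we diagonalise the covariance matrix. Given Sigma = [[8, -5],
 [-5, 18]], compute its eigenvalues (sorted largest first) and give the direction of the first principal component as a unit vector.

Step 1 — characteristic polynomial of 2×2 Sigma:
  det(Sigma - λI) = λ² - trace · λ + det = 0.
  trace = 8 + 18 = 26, det = 8·18 - (-5)² = 119.
Step 2 — discriminant:
  Δ = trace² - 4·det = 676 - 476 = 200.
Step 3 — eigenvalues:
  λ = (trace ± √Δ)/2 = (26 ± 14.1421)/2,
  λ_1 = 20.0711,  λ_2 = 5.9289.

Step 4 — unit eigenvector for λ_1: solve (Sigma - λ_1 I)v = 0. First row:
  (8 - 20.0711)·v_x + (-5)·v_y = 0, i.e. (-12.0711)·v_x + (-5)·v_y = 0,
  so v ∝ (b, λ_1 - a) = (-5, 12.0711); multiply by -1 so the first entry is positive: u = (5, -12.0711).
  ||u|| = √((5)² + (-12.0711)²) = √(170.7107) ≈ 13.0656,
  v_1 = u/||u|| ≈ (0.3827, -0.9239) (||v_1|| = 1).

λ_1 = 20.0711,  λ_2 = 5.9289;  v_1 ≈ (0.3827, -0.9239)


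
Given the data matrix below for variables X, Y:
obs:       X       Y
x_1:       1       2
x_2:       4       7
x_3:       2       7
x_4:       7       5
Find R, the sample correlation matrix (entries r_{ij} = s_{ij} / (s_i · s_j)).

Step 1 — column means:
  mean(X) = (1 + 4 + 2 + 7) / 4 = 14/4 = 3.5
  mean(Y) = (2 + 7 + 7 + 5) / 4 = 21/4 = 5.25

Step 2 — sample variances and covariances s[i,j] = (1/(n-1)) · Σ_k (x_{k,i} - mean_i) · (x_{k,j} - mean_j), with n-1 = 3:
  s[X,X] = ((-2.5)·(-2.5) + (0.5)·(0.5) + (-1.5)·(-1.5) + (3.5)·(3.5)) / 3 = 21/3 = 7
  s[X,Y] = ((-2.5)·(-3.25) + (0.5)·(1.75) + (-1.5)·(1.75) + (3.5)·(-0.25)) / 3 = 5.5/3 = 1.8333
  s[Y,Y] = ((-3.25)·(-3.25) + (1.75)·(1.75) + (1.75)·(1.75) + (-0.25)·(-0.25)) / 3 = 16.75/3 = 5.5833
  Sample standard deviations s_i = √(s[i,i]):
  s(X) = √(7) = 2.6458
  s(Y) = √(5.5833) = 2.3629

Step 3 — r_{ij} = s_{ij} / (s_i · s_j):
  r[X,X] = 1 (diagonal).
  r[X,Y] = 1.8333 / (2.6458 · 2.3629) = 1.8333 / 6.2517 = 0.2933
  r[Y,Y] = 1 (diagonal).

R is symmetric with unit diagonal. Assembling:

R = [[1, 0.2933],
 [0.2933, 1]]


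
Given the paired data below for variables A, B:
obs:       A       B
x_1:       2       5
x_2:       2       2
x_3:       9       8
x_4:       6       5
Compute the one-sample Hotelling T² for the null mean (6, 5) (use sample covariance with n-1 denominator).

Step 1 — sample mean vector:
  mean(A) = (2 + 2 + 9 + 6) / 4 = 19/4 = 4.75
  mean(B) = (5 + 2 + 8 + 5) / 4 = 20/4 = 5
  x̄ = (4.75, 5),  deviation x̄ - mu_0 = (4.75, 5) - (6, 5) = (-1.25, 0).

Step 2 — sample covariance matrix, S[i,j] = (1/(n-1)) · Σ_k (x_{k,i} - mean_i) · (x_{k,j} - mean_j), divisor n-1 = 3:
  S[A,A] = ((-2.75)·(-2.75) + (-2.75)·(-2.75) + (4.25)·(4.25) + (1.25)·(1.25)) / 3 = 34.75/3 = 11.5833
  S[A,B] = ((-2.75)·(0) + (-2.75)·(-3) + (4.25)·(3) + (1.25)·(0)) / 3 = 21/3 = 7
  S[B,B] = ((0)·(0) + (-3)·(-3) + (3)·(3) + (0)·(0)) / 3 = 18/3 = 6
  S = [[11.5833, 7],
 [7, 6]].

Step 3 — invert S. det(S) = 11.5833·6 - (7)² = 20.5.
  S^{-1} = (1/det) · [[d, -b], [-b, a]] = [[0.2927, -0.3415],
 [-0.3415, 0.565]].

Step 4 — quadratic form (x̄ - mu_0)^T · S^{-1} · (x̄ - mu_0):
  S^{-1} · (x̄ - mu_0) = (-0.3659, 0.4268),
  (x̄ - mu_0)^T · [...] = (-1.25)·(-0.3659) + (0)·(0.4268) = 0.4573.

Step 5 — scale by n: T² = 4 · 0.4573 = 1.8293.

T² ≈ 1.8293


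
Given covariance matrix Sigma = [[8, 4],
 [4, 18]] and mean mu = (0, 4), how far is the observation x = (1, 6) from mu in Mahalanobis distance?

Step 1 — centre the observation: (x - mu) = (1, 2).

Step 2 — invert Sigma. det(Sigma) = 8·18 - (4)² = 128.
  Sigma^{-1} = (1/det) · [[d, -b], [-b, a]] = [[0.1406, -0.0312],
 [-0.0312, 0.0625]].

Step 3 — form the quadratic (x - mu)^T · Sigma^{-1} · (x - mu):
  Sigma^{-1} · (x - mu) = (0.0781, 0.0938).
  (x - mu)^T · [Sigma^{-1} · (x - mu)] = (1)·(0.0781) + (2)·(0.0938) = 0.2656.

Step 4 — take square root: d = √(0.2656) ≈ 0.5154.

d(x, mu) = √(0.2656) ≈ 0.5154


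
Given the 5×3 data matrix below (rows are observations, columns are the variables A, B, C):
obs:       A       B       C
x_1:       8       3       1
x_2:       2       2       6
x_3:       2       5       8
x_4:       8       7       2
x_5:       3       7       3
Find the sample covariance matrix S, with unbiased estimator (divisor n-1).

Step 1 — column means:
  mean(A) = (8 + 2 + 2 + 8 + 3) / 5 = 23/5 = 4.6
  mean(B) = (3 + 2 + 5 + 7 + 7) / 5 = 24/5 = 4.8
  mean(C) = (1 + 6 + 8 + 2 + 3) / 5 = 20/5 = 4

Step 2 — sample covariance S[i,j] = (1/(n-1)) · Σ_k (x_{k,i} - mean_i) · (x_{k,j} - mean_j), with n-1 = 4.
  S[A,A] = ((3.4)·(3.4) + (-2.6)·(-2.6) + (-2.6)·(-2.6) + (3.4)·(3.4) + (-1.6)·(-1.6)) / 4 = 39.2/4 = 9.8
  S[A,B] = ((3.4)·(-1.8) + (-2.6)·(-2.8) + (-2.6)·(0.2) + (3.4)·(2.2) + (-1.6)·(2.2)) / 4 = 4.6/4 = 1.15
  S[A,C] = ((3.4)·(-3) + (-2.6)·(2) + (-2.6)·(4) + (3.4)·(-2) + (-1.6)·(-1)) / 4 = -31/4 = -7.75
  S[B,B] = ((-1.8)·(-1.8) + (-2.8)·(-2.8) + (0.2)·(0.2) + (2.2)·(2.2) + (2.2)·(2.2)) / 4 = 20.8/4 = 5.2
  S[B,C] = ((-1.8)·(-3) + (-2.8)·(2) + (0.2)·(4) + (2.2)·(-2) + (2.2)·(-1)) / 4 = -6/4 = -1.5
  S[C,C] = ((-3)·(-3) + (2)·(2) + (4)·(4) + (-2)·(-2) + (-1)·(-1)) / 4 = 34/4 = 8.5

S is symmetric (S[j,i] = S[i,j]). Assembling:

S = [[9.8, 1.15, -7.75],
 [1.15, 5.2, -1.5],
 [-7.75, -1.5, 8.5]]


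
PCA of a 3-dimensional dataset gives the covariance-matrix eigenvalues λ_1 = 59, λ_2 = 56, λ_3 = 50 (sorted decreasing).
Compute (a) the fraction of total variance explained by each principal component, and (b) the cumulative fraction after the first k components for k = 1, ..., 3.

Step 1 — total variance = trace(Sigma) = Σ λ_i = 59 + 56 + 50 = 165.

Step 2 — fraction explained by component i = λ_i / Σ λ:
  PC1: 59/165 = 0.3576
  PC2: 56/165 = 0.3394
  PC3: 50/165 = 0.303

Step 3 — cumulative fraction after k components = (λ_1 + ... + λ_k) / Σ λ:
  k = 1: 59/165 = 0.3576
  k = 2: (59 + 56)/165 = 115/165 = 0.697
  k = 3: (59 + 56 + 50)/165 = 165/165 = 1

Summary (fraction, with percent):

explained: PC1 0.3576 (35.76%), PC2 0.3394 (33.94%), PC3 0.303 (30.3%);  cumulative: 0.3576, 0.697, 1


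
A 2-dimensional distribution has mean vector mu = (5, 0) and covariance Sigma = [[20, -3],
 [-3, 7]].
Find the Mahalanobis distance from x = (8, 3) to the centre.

Step 1 — centre the observation: (x - mu) = (3, 3).

Step 2 — invert Sigma. det(Sigma) = 20·7 - (-3)² = 131.
  Sigma^{-1} = (1/det) · [[d, -b], [-b, a]] = [[0.0534, 0.0229],
 [0.0229, 0.1527]].

Step 3 — form the quadratic (x - mu)^T · Sigma^{-1} · (x - mu):
  Sigma^{-1} · (x - mu) = (0.229, 0.5267).
  (x - mu)^T · [Sigma^{-1} · (x - mu)] = (3)·(0.229) + (3)·(0.5267) = 2.2672.

Step 4 — take square root: d = √(2.2672) ≈ 1.5057.

d(x, mu) = √(2.2672) ≈ 1.5057


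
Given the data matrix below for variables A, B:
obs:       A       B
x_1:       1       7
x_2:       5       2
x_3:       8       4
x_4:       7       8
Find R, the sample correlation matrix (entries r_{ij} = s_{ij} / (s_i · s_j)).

Step 1 — column means:
  mean(A) = (1 + 5 + 8 + 7) / 4 = 21/4 = 5.25
  mean(B) = (7 + 2 + 4 + 8) / 4 = 21/4 = 5.25

Step 2 — sample variances and covariances s[i,j] = (1/(n-1)) · Σ_k (x_{k,i} - mean_i) · (x_{k,j} - mean_j), with n-1 = 3:
  s[A,A] = ((-4.25)·(-4.25) + (-0.25)·(-0.25) + (2.75)·(2.75) + (1.75)·(1.75)) / 3 = 28.75/3 = 9.5833
  s[A,B] = ((-4.25)·(1.75) + (-0.25)·(-3.25) + (2.75)·(-1.25) + (1.75)·(2.75)) / 3 = -5.25/3 = -1.75
  s[B,B] = ((1.75)·(1.75) + (-3.25)·(-3.25) + (-1.25)·(-1.25) + (2.75)·(2.75)) / 3 = 22.75/3 = 7.5833
  Sample standard deviations s_i = √(s[i,i]):
  s(A) = √(9.5833) = 3.0957
  s(B) = √(7.5833) = 2.7538

Step 3 — r_{ij} = s_{ij} / (s_i · s_j):
  r[A,A] = 1 (diagonal).
  r[A,B] = -1.75 / (3.0957 · 2.7538) = -1.75 / 8.5249 = -0.2053
  r[B,B] = 1 (diagonal).

R is symmetric with unit diagonal. Assembling:

R = [[1, -0.2053],
 [-0.2053, 1]]


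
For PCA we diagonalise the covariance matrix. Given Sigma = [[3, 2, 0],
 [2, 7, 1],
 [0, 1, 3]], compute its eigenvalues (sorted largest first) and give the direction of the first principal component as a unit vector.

Step 1 — characteristic polynomial p(λ) = det(λI - Sigma) = λ³ - tr·λ² + c_1·λ - det, where tr = trace, c_1 = sum of the principal 2×2 minors, det = det(Sigma):
  tr = 3 + 7 + 3 = 13,
  c_1 = (3·7 - (2)²) + (3·3 - (0)²) + (7·3 - (1)²) = 17 + 9 + 20 = 46,
  det = 3·(7·3 - (1)²) - (2)·((2)·3 - (1)·(0)) + (0)·((2)·(1) - 7·(0)) = 3·(20) - (2)·(6) + (0)·(2) = 48.
  So p(λ) = λ³ - 13λ² + 46λ - 48.
Step 2 — look for an integer root (rational root theorem: any rational root is an integer divisor of 48). Testing λ = 2:
  p(2) = 8 - 52 + 92 - 48 = 0  ✓
  Dividing out (λ - 2): p(λ) = (λ - 2)(λ² - 11λ + 24).
Step 3 — remaining eigenvalues from the quadratic λ² - 11λ + 24 = 0:
  Δ = 11² - 4·24 = 121 - 96 = 25,  λ = (11 ± √25)/2 = (11 ± 5)/2 = 8 or 3.
  Sorted: λ_1 = 8,  λ_2 = 3,  λ_3 = 2  (check: sum = 13 = tr ✓).

Step 4 — unit eigenvector for λ_1 = 8: v spans the null space of (Sigma - λ_1 I), whose rows are
  r_1 = (-5, 2, 0),  r_2 = (2, -1, 1),  r_3 = (0, 1, -5).
  v is orthogonal to every row, so take v ∝ r_1 × r_2 = ((2)·(1) - (0)·(-1), (0)·(2) - (-5)·(1), (-5)·(-1) - (2)·(2)) = (2, 5, 1).
  Let u = (2, 5, 1).
  ||u|| = √((2)² + (5)² + (1)²) = √(30) ≈ 5.4772,  v_1 = u/||u|| ≈ (0.3651, 0.9129, 0.1826) (||v_1|| = 1).

λ_1 = 8,  λ_2 = 3,  λ_3 = 2;  v_1 ≈ (0.3651, 0.9129, 0.1826)


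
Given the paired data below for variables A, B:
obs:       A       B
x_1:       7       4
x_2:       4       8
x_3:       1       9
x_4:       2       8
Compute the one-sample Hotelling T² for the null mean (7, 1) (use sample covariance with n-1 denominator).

Step 1 — sample mean vector:
  mean(A) = (7 + 4 + 1 + 2) / 4 = 14/4 = 3.5
  mean(B) = (4 + 8 + 9 + 8) / 4 = 29/4 = 7.25
  x̄ = (3.5, 7.25),  deviation x̄ - mu_0 = (3.5, 7.25) - (7, 1) = (-3.5, 6.25).

Step 2 — sample covariance matrix, S[i,j] = (1/(n-1)) · Σ_k (x_{k,i} - mean_i) · (x_{k,j} - mean_j), divisor n-1 = 3:
  S[A,A] = ((3.5)·(3.5) + (0.5)·(0.5) + (-2.5)·(-2.5) + (-1.5)·(-1.5)) / 3 = 21/3 = 7
  S[A,B] = ((3.5)·(-3.25) + (0.5)·(0.75) + (-2.5)·(1.75) + (-1.5)·(0.75)) / 3 = -16.5/3 = -5.5
  S[B,B] = ((-3.25)·(-3.25) + (0.75)·(0.75) + (1.75)·(1.75) + (0.75)·(0.75)) / 3 = 14.75/3 = 4.9167
  S = [[7, -5.5],
 [-5.5, 4.9167]].

Step 3 — invert S. det(S) = 7·4.9167 - (-5.5)² = 4.1667.
  S^{-1} = (1/det) · [[d, -b], [-b, a]] = [[1.18, 1.32],
 [1.32, 1.68]].

Step 4 — quadratic form (x̄ - mu_0)^T · S^{-1} · (x̄ - mu_0):
  S^{-1} · (x̄ - mu_0) = (4.12, 5.88),
  (x̄ - mu_0)^T · [...] = (-3.5)·(4.12) + (6.25)·(5.88) = 22.33.

Step 5 — scale by n: T² = 4 · 22.33 = 89.32.

T² ≈ 89.32


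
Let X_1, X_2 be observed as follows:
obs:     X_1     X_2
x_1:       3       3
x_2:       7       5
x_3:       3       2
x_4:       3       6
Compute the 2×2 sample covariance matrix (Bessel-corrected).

Step 1 — column means:
  mean(X_1) = (3 + 7 + 3 + 3) / 4 = 16/4 = 4
  mean(X_2) = (3 + 5 + 2 + 6) / 4 = 16/4 = 4

Step 2 — sample covariance S[i,j] = (1/(n-1)) · Σ_k (x_{k,i} - mean_i) · (x_{k,j} - mean_j), with n-1 = 3.
  S[X_1,X_1] = ((-1)·(-1) + (3)·(3) + (-1)·(-1) + (-1)·(-1)) / 3 = 12/3 = 4
  S[X_1,X_2] = ((-1)·(-1) + (3)·(1) + (-1)·(-2) + (-1)·(2)) / 3 = 4/3 = 1.3333
  S[X_2,X_2] = ((-1)·(-1) + (1)·(1) + (-2)·(-2) + (2)·(2)) / 3 = 10/3 = 3.3333

S is symmetric (S[j,i] = S[i,j]). Assembling:

S = [[4, 1.3333],
 [1.3333, 3.3333]]


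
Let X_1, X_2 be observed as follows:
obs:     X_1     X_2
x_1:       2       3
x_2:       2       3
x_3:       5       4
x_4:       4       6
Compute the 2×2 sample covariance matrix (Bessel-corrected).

Step 1 — column means:
  mean(X_1) = (2 + 2 + 5 + 4) / 4 = 13/4 = 3.25
  mean(X_2) = (3 + 3 + 4 + 6) / 4 = 16/4 = 4

Step 2 — sample covariance S[i,j] = (1/(n-1)) · Σ_k (x_{k,i} - mean_i) · (x_{k,j} - mean_j), with n-1 = 3.
  S[X_1,X_1] = ((-1.25)·(-1.25) + (-1.25)·(-1.25) + (1.75)·(1.75) + (0.75)·(0.75)) / 3 = 6.75/3 = 2.25
  S[X_1,X_2] = ((-1.25)·(-1) + (-1.25)·(-1) + (1.75)·(0) + (0.75)·(2)) / 3 = 4/3 = 1.3333
  S[X_2,X_2] = ((-1)·(-1) + (-1)·(-1) + (0)·(0) + (2)·(2)) / 3 = 6/3 = 2

S is symmetric (S[j,i] = S[i,j]). Assembling:

S = [[2.25, 1.3333],
 [1.3333, 2]]


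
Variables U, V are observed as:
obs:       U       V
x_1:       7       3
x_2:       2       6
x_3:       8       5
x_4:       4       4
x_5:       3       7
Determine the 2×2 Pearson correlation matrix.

Step 1 — column means:
  mean(U) = (7 + 2 + 8 + 4 + 3) / 5 = 24/5 = 4.8
  mean(V) = (3 + 6 + 5 + 4 + 7) / 5 = 25/5 = 5

Step 2 — sample variances and covariances s[i,j] = (1/(n-1)) · Σ_k (x_{k,i} - mean_i) · (x_{k,j} - mean_j), with n-1 = 4:
  s[U,U] = ((2.2)·(2.2) + (-2.8)·(-2.8) + (3.2)·(3.2) + (-0.8)·(-0.8) + (-1.8)·(-1.8)) / 4 = 26.8/4 = 6.7
  s[U,V] = ((2.2)·(-2) + (-2.8)·(1) + (3.2)·(0) + (-0.8)·(-1) + (-1.8)·(2)) / 4 = -10/4 = -2.5
  s[V,V] = ((-2)·(-2) + (1)·(1) + (0)·(0) + (-1)·(-1) + (2)·(2)) / 4 = 10/4 = 2.5
  Sample standard deviations s_i = √(s[i,i]):
  s(U) = √(6.7) = 2.5884
  s(V) = √(2.5) = 1.5811

Step 3 — r_{ij} = s_{ij} / (s_i · s_j):
  r[U,U] = 1 (diagonal).
  r[U,V] = -2.5 / (2.5884 · 1.5811) = -2.5 / 4.0927 = -0.6108
  r[V,V] = 1 (diagonal).

R is symmetric with unit diagonal. Assembling:

R = [[1, -0.6108],
 [-0.6108, 1]]


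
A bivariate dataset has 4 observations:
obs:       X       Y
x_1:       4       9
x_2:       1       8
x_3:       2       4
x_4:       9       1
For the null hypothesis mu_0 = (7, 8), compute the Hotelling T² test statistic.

Step 1 — sample mean vector:
  mean(X) = (4 + 1 + 2 + 9) / 4 = 16/4 = 4
  mean(Y) = (9 + 8 + 4 + 1) / 4 = 22/4 = 5.5
  x̄ = (4, 5.5),  deviation x̄ - mu_0 = (4, 5.5) - (7, 8) = (-3, -2.5).

Step 2 — sample covariance matrix, S[i,j] = (1/(n-1)) · Σ_k (x_{k,i} - mean_i) · (x_{k,j} - mean_j), divisor n-1 = 3:
  S[X,X] = ((0)·(0) + (-3)·(-3) + (-2)·(-2) + (5)·(5)) / 3 = 38/3 = 12.6667
  S[X,Y] = ((0)·(3.5) + (-3)·(2.5) + (-2)·(-1.5) + (5)·(-4.5)) / 3 = -27/3 = -9
  S[Y,Y] = ((3.5)·(3.5) + (2.5)·(2.5) + (-1.5)·(-1.5) + (-4.5)·(-4.5)) / 3 = 41/3 = 13.6667
  S = [[12.6667, -9],
 [-9, 13.6667]].

Step 3 — invert S. det(S) = 12.6667·13.6667 - (-9)² = 92.1111.
  S^{-1} = (1/det) · [[d, -b], [-b, a]] = [[0.1484, 0.0977],
 [0.0977, 0.1375]].

Step 4 — quadratic form (x̄ - mu_0)^T · S^{-1} · (x̄ - mu_0):
  S^{-1} · (x̄ - mu_0) = (-0.6894, -0.6369),
  (x̄ - mu_0)^T · [...] = (-3)·(-0.6894) + (-2.5)·(-0.6369) = 3.6604.

Step 5 — scale by n: T² = 4 · 3.6604 = 14.6417.

T² ≈ 14.6417


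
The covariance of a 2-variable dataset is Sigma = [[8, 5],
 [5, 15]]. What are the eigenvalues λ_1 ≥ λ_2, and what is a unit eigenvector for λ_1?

Step 1 — characteristic polynomial of 2×2 Sigma:
  det(Sigma - λI) = λ² - trace · λ + det = 0.
  trace = 8 + 15 = 23, det = 8·15 - (5)² = 95.
Step 2 — discriminant:
  Δ = trace² - 4·det = 529 - 380 = 149.
Step 3 — eigenvalues:
  λ = (trace ± √Δ)/2 = (23 ± 12.2066)/2,
  λ_1 = 17.6033,  λ_2 = 5.3967.

Step 4 — unit eigenvector for λ_1: solve (Sigma - λ_1 I)v = 0. First row:
  (8 - 17.6033)·v_x + (5)·v_y = 0, i.e. (-9.6033)·v_x + (5)·v_y = 0,
  so v ∝ (b, λ_1 - a) = (5, 9.6033) = u.
  ||u|| = √((5)² + (9.6033)²) = √(117.2229) ≈ 10.827,
  v_1 = u/||u|| ≈ (0.4618, 0.887) (||v_1|| = 1).

λ_1 = 17.6033,  λ_2 = 5.3967;  v_1 ≈ (0.4618, 0.887)


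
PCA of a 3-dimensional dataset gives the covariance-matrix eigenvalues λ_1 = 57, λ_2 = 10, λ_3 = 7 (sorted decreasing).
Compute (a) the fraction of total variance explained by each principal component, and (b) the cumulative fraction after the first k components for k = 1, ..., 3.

Step 1 — total variance = trace(Sigma) = Σ λ_i = 57 + 10 + 7 = 74.

Step 2 — fraction explained by component i = λ_i / Σ λ:
  PC1: 57/74 = 0.7703
  PC2: 10/74 = 0.1351
  PC3: 7/74 = 0.0946

Step 3 — cumulative fraction after k components = (λ_1 + ... + λ_k) / Σ λ:
  k = 1: 57/74 = 0.7703
  k = 2: (57 + 10)/74 = 67/74 = 0.9054
  k = 3: (57 + 10 + 7)/74 = 74/74 = 1

Summary (fraction, with percent):

explained: PC1 0.7703 (77.03%), PC2 0.1351 (13.51%), PC3 0.0946 (9.46%);  cumulative: 0.7703, 0.9054, 1


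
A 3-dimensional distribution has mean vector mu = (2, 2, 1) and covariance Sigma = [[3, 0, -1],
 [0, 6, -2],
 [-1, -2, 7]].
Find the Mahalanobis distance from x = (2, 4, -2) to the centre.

Step 1 — centre the observation: (x - mu) = (0, 2, -3).

Step 2 — invert Sigma (cofactor / det for 3×3, or solve directly):
  Sigma^{-1} = [[0.3519, 0.0185, 0.0556],
 [0.0185, 0.1852, 0.0556],
 [0.0556, 0.0556, 0.1667]].

Step 3 — form the quadratic (x - mu)^T · Sigma^{-1} · (x - mu):
  Sigma^{-1} · (x - mu) = (-0.1296, 0.2037, -0.3889).
  (x - mu)^T · [Sigma^{-1} · (x - mu)] = (0)·(-0.1296) + (2)·(0.2037) + (-3)·(-0.3889) = 1.5741.

Step 4 — take square root: d = √(1.5741) ≈ 1.2546.

d(x, mu) = √(1.5741) ≈ 1.2546


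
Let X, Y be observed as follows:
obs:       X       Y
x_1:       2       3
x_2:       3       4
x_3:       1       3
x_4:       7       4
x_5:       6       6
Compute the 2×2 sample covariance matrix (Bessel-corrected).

Step 1 — column means:
  mean(X) = (2 + 3 + 1 + 7 + 6) / 5 = 19/5 = 3.8
  mean(Y) = (3 + 4 + 3 + 4 + 6) / 5 = 20/5 = 4

Step 2 — sample covariance S[i,j] = (1/(n-1)) · Σ_k (x_{k,i} - mean_i) · (x_{k,j} - mean_j), with n-1 = 4.
  S[X,X] = ((-1.8)·(-1.8) + (-0.8)·(-0.8) + (-2.8)·(-2.8) + (3.2)·(3.2) + (2.2)·(2.2)) / 4 = 26.8/4 = 6.7
  S[X,Y] = ((-1.8)·(-1) + (-0.8)·(0) + (-2.8)·(-1) + (3.2)·(0) + (2.2)·(2)) / 4 = 9/4 = 2.25
  S[Y,Y] = ((-1)·(-1) + (0)·(0) + (-1)·(-1) + (0)·(0) + (2)·(2)) / 4 = 6/4 = 1.5

S is symmetric (S[j,i] = S[i,j]). Assembling:

S = [[6.7, 2.25],
 [2.25, 1.5]]


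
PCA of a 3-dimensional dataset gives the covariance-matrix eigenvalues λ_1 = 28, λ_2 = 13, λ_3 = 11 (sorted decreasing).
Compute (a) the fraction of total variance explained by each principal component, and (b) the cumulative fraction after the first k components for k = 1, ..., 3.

Step 1 — total variance = trace(Sigma) = Σ λ_i = 28 + 13 + 11 = 52.

Step 2 — fraction explained by component i = λ_i / Σ λ:
  PC1: 28/52 = 0.5385
  PC2: 13/52 = 0.25
  PC3: 11/52 = 0.2115

Step 3 — cumulative fraction after k components = (λ_1 + ... + λ_k) / Σ λ:
  k = 1: 28/52 = 0.5385
  k = 2: (28 + 13)/52 = 41/52 = 0.7885
  k = 3: (28 + 13 + 11)/52 = 52/52 = 1

Summary (fraction, with percent):

explained: PC1 0.5385 (53.85%), PC2 0.25 (25%), PC3 0.2115 (21.15%);  cumulative: 0.5385, 0.7885, 1


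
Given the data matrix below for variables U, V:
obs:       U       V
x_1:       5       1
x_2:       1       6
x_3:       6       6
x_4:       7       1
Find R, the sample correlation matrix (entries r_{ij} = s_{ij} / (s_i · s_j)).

Step 1 — column means:
  mean(U) = (5 + 1 + 6 + 7) / 4 = 19/4 = 4.75
  mean(V) = (1 + 6 + 6 + 1) / 4 = 14/4 = 3.5

Step 2 — sample variances and covariances s[i,j] = (1/(n-1)) · Σ_k (x_{k,i} - mean_i) · (x_{k,j} - mean_j), with n-1 = 3:
  s[U,U] = ((0.25)·(0.25) + (-3.75)·(-3.75) + (1.25)·(1.25) + (2.25)·(2.25)) / 3 = 20.75/3 = 6.9167
  s[U,V] = ((0.25)·(-2.5) + (-3.75)·(2.5) + (1.25)·(2.5) + (2.25)·(-2.5)) / 3 = -12.5/3 = -4.1667
  s[V,V] = ((-2.5)·(-2.5) + (2.5)·(2.5) + (2.5)·(2.5) + (-2.5)·(-2.5)) / 3 = 25/3 = 8.3333
  Sample standard deviations s_i = √(s[i,i]):
  s(U) = √(6.9167) = 2.63
  s(V) = √(8.3333) = 2.8868

Step 3 — r_{ij} = s_{ij} / (s_i · s_j):
  r[U,U] = 1 (diagonal).
  r[U,V] = -4.1667 / (2.63 · 2.8868) = -4.1667 / 7.592 = -0.5488
  r[V,V] = 1 (diagonal).

R is symmetric with unit diagonal. Assembling:

R = [[1, -0.5488],
 [-0.5488, 1]]


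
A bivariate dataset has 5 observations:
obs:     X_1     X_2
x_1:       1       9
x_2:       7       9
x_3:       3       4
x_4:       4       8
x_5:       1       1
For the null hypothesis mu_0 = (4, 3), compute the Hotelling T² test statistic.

Step 1 — sample mean vector:
  mean(X_1) = (1 + 7 + 3 + 4 + 1) / 5 = 16/5 = 3.2
  mean(X_2) = (9 + 9 + 4 + 8 + 1) / 5 = 31/5 = 6.2
  x̄ = (3.2, 6.2),  deviation x̄ - mu_0 = (3.2, 6.2) - (4, 3) = (-0.8, 3.2).

Step 2 — sample covariance matrix, S[i,j] = (1/(n-1)) · Σ_k (x_{k,i} - mean_i) · (x_{k,j} - mean_j), divisor n-1 = 4:
  S[X_1,X_1] = ((-2.2)·(-2.2) + (3.8)·(3.8) + (-0.2)·(-0.2) + (0.8)·(0.8) + (-2.2)·(-2.2)) / 4 = 24.8/4 = 6.2
  S[X_1,X_2] = ((-2.2)·(2.8) + (3.8)·(2.8) + (-0.2)·(-2.2) + (0.8)·(1.8) + (-2.2)·(-5.2)) / 4 = 17.8/4 = 4.45
  S[X_2,X_2] = ((2.8)·(2.8) + (2.8)·(2.8) + (-2.2)·(-2.2) + (1.8)·(1.8) + (-5.2)·(-5.2)) / 4 = 50.8/4 = 12.7
  S = [[6.2, 4.45],
 [4.45, 12.7]].

Step 3 — invert S. det(S) = 6.2·12.7 - (4.45)² = 58.9375.
  S^{-1} = (1/det) · [[d, -b], [-b, a]] = [[0.2155, -0.0755],
 [-0.0755, 0.1052]].

Step 4 — quadratic form (x̄ - mu_0)^T · S^{-1} · (x̄ - mu_0):
  S^{-1} · (x̄ - mu_0) = (-0.414, 0.397),
  (x̄ - mu_0)^T · [...] = (-0.8)·(-0.414) + (3.2)·(0.397) = 1.6017.

Step 5 — scale by n: T² = 5 · 1.6017 = 8.0085.

T² ≈ 8.0085


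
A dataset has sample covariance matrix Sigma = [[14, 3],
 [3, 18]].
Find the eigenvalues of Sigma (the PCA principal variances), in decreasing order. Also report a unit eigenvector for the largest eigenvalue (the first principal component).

Step 1 — characteristic polynomial of 2×2 Sigma:
  det(Sigma - λI) = λ² - trace · λ + det = 0.
  trace = 14 + 18 = 32, det = 14·18 - (3)² = 243.
Step 2 — discriminant:
  Δ = trace² - 4·det = 1024 - 972 = 52.
Step 3 — eigenvalues:
  λ = (trace ± √Δ)/2 = (32 ± 7.2111)/2,
  λ_1 = 19.6056,  λ_2 = 12.3944.

Step 4 — unit eigenvector for λ_1: solve (Sigma - λ_1 I)v = 0. First row:
  (14 - 19.6056)·v_x + (3)·v_y = 0, i.e. (-5.6056)·v_x + (3)·v_y = 0,
  so v ∝ (b, λ_1 - a) = (3, 5.6056) = u.
  ||u|| = √((3)² + (5.6056)²) = √(40.4222) ≈ 6.3578,
  v_1 = u/||u|| ≈ (0.4719, 0.8817) (||v_1|| = 1).

λ_1 = 19.6056,  λ_2 = 12.3944;  v_1 ≈ (0.4719, 0.8817)


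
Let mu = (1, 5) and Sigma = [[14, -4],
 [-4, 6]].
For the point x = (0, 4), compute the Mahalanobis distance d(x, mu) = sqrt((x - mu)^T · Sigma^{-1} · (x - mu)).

Step 1 — centre the observation: (x - mu) = (-1, -1).

Step 2 — invert Sigma. det(Sigma) = 14·6 - (-4)² = 68.
  Sigma^{-1} = (1/det) · [[d, -b], [-b, a]] = [[0.0882, 0.0588],
 [0.0588, 0.2059]].

Step 3 — form the quadratic (x - mu)^T · Sigma^{-1} · (x - mu):
  Sigma^{-1} · (x - mu) = (-0.1471, -0.2647).
  (x - mu)^T · [Sigma^{-1} · (x - mu)] = (-1)·(-0.1471) + (-1)·(-0.2647) = 0.4118.

Step 4 — take square root: d = √(0.4118) ≈ 0.6417.

d(x, mu) = √(0.4118) ≈ 0.6417


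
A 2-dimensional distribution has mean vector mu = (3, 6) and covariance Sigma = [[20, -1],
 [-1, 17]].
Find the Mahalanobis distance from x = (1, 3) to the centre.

Step 1 — centre the observation: (x - mu) = (-2, -3).

Step 2 — invert Sigma. det(Sigma) = 20·17 - (-1)² = 339.
  Sigma^{-1} = (1/det) · [[d, -b], [-b, a]] = [[0.0501, 0.0029],
 [0.0029, 0.059]].

Step 3 — form the quadratic (x - mu)^T · Sigma^{-1} · (x - mu):
  Sigma^{-1} · (x - mu) = (-0.1091, -0.1829).
  (x - mu)^T · [Sigma^{-1} · (x - mu)] = (-2)·(-0.1091) + (-3)·(-0.1829) = 0.767.

Step 4 — take square root: d = √(0.767) ≈ 0.8758.

d(x, mu) = √(0.767) ≈ 0.8758


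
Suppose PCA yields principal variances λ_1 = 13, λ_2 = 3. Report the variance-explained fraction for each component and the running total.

Step 1 — total variance = trace(Sigma) = Σ λ_i = 13 + 3 = 16.

Step 2 — fraction explained by component i = λ_i / Σ λ:
  PC1: 13/16 = 0.8125
  PC2: 3/16 = 0.1875

Step 3 — cumulative fraction after k components = (λ_1 + ... + λ_k) / Σ λ:
  k = 1: 13/16 = 0.8125
  k = 2: (13 + 3)/16 = 16/16 = 1

Summary (fraction, with percent):

explained: PC1 0.8125 (81.25%), PC2 0.1875 (18.75%);  cumulative: 0.8125, 1


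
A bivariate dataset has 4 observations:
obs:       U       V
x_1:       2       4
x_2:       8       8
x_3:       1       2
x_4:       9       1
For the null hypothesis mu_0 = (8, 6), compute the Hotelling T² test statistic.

Step 1 — sample mean vector:
  mean(U) = (2 + 8 + 1 + 9) / 4 = 20/4 = 5
  mean(V) = (4 + 8 + 2 + 1) / 4 = 15/4 = 3.75
  x̄ = (5, 3.75),  deviation x̄ - mu_0 = (5, 3.75) - (8, 6) = (-3, -2.25).

Step 2 — sample covariance matrix, S[i,j] = (1/(n-1)) · Σ_k (x_{k,i} - mean_i) · (x_{k,j} - mean_j), divisor n-1 = 3:
  S[U,U] = ((-3)·(-3) + (3)·(3) + (-4)·(-4) + (4)·(4)) / 3 = 50/3 = 16.6667
  S[U,V] = ((-3)·(0.25) + (3)·(4.25) + (-4)·(-1.75) + (4)·(-2.75)) / 3 = 8/3 = 2.6667
  S[V,V] = ((0.25)·(0.25) + (4.25)·(4.25) + (-1.75)·(-1.75) + (-2.75)·(-2.75)) / 3 = 28.75/3 = 9.5833
  S = [[16.6667, 2.6667],
 [2.6667, 9.5833]].

Step 3 — invert S. det(S) = 16.6667·9.5833 - (2.6667)² = 152.6111.
  S^{-1} = (1/det) · [[d, -b], [-b, a]] = [[0.0628, -0.0175],
 [-0.0175, 0.1092]].

Step 4 — quadratic form (x̄ - mu_0)^T · S^{-1} · (x̄ - mu_0):
  S^{-1} · (x̄ - mu_0) = (-0.1491, -0.1933),
  (x̄ - mu_0)^T · [...] = (-3)·(-0.1491) + (-2.25)·(-0.1933) = 0.8821.

Step 5 — scale by n: T² = 4 · 0.8821 = 3.5286.

T² ≈ 3.5286


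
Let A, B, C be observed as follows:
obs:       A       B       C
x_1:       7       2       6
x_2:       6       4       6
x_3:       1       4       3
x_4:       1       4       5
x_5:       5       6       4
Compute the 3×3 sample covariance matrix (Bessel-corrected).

Step 1 — column means:
  mean(A) = (7 + 6 + 1 + 1 + 5) / 5 = 20/5 = 4
  mean(B) = (2 + 4 + 4 + 4 + 6) / 5 = 20/5 = 4
  mean(C) = (6 + 6 + 3 + 5 + 4) / 5 = 24/5 = 4.8

Step 2 — sample covariance S[i,j] = (1/(n-1)) · Σ_k (x_{k,i} - mean_i) · (x_{k,j} - mean_j), with n-1 = 4.
  S[A,A] = ((3)·(3) + (2)·(2) + (-3)·(-3) + (-3)·(-3) + (1)·(1)) / 4 = 32/4 = 8
  S[A,B] = ((3)·(-2) + (2)·(0) + (-3)·(0) + (-3)·(0) + (1)·(2)) / 4 = -4/4 = -1
  S[A,C] = ((3)·(1.2) + (2)·(1.2) + (-3)·(-1.8) + (-3)·(0.2) + (1)·(-0.8)) / 4 = 10/4 = 2.5
  S[B,B] = ((-2)·(-2) + (0)·(0) + (0)·(0) + (0)·(0) + (2)·(2)) / 4 = 8/4 = 2
  S[B,C] = ((-2)·(1.2) + (0)·(1.2) + (0)·(-1.8) + (0)·(0.2) + (2)·(-0.8)) / 4 = -4/4 = -1
  S[C,C] = ((1.2)·(1.2) + (1.2)·(1.2) + (-1.8)·(-1.8) + (0.2)·(0.2) + (-0.8)·(-0.8)) / 4 = 6.8/4 = 1.7

S is symmetric (S[j,i] = S[i,j]). Assembling:

S = [[8, -1, 2.5],
 [-1, 2, -1],
 [2.5, -1, 1.7]]


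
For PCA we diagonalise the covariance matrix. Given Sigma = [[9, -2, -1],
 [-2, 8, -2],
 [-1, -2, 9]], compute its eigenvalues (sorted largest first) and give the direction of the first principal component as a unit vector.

Step 1 — characteristic polynomial p(λ) = det(λI - Sigma) = λ³ - tr·λ² + c_1·λ - det, where tr = trace, c_1 = sum of the principal 2×2 minors, det = det(Sigma):
  tr = 9 + 8 + 9 = 26,
  c_1 = (9·8 - (-2)²) + (9·9 - (-1)²) + (8·9 - (-2)²) = 68 + 80 + 68 = 216,
  det = 9·(8·9 - (-2)²) - (-2)·((-2)·9 - (-2)·(-1)) + (-1)·((-2)·(-2) - 8·(-1)) = 9·(68) - (-2)·(-20) + (-1)·(12) = 560.
  So p(λ) = λ³ - 26λ² + 216λ - 560.
Step 2 — look for an integer root (rational root theorem: any rational root is an integer divisor of 560). Testing λ = 10:
  p(10) = 1000 - 2600 + 2160 - 560 = 0  ✓
  Dividing out (λ - 10): p(λ) = (λ - 10)(λ² - 16λ + 56).
Step 3 — remaining eigenvalues from the quadratic λ² - 16λ + 56 = 0:
  Δ = 16² - 4·56 = 256 - 224 = 32,  λ = (16 ± √32)/2 = (16 ± 5.6569)/2 ≈ 10.8284 or 5.1716.
  Sorted: λ_1 = 10.8284,  λ_2 = 10,  λ_3 = 5.1716  (check: sum = 26 = tr ✓).

Step 4 — unit eigenvector for λ_1 ≈ 10.8284: v spans the null space of (Sigma - λ_1 I), whose rows are
  r_1 = (-1.8284, -2, -1),  r_2 = (-2, -2.8284, -2),  r_3 = (-1, -2, -1.8284).
  v is orthogonal to every row, so take v ∝ r_1 × r_2 = ((-2)·(-2) - (-1)·(-2.8284), (-1)·(-2) - (-1.8284)·(-2), (-1.8284)·(-2.8284) - (-2)·(-2)) ≈ (1.1716, -1.6569, 1.1716).
  Let u = (1.1716, -1.6569, 1.1716).
  ||u|| = √((1.1716)² + (-1.6569)² + (1.1716)²) = √(5.4903) ≈ 2.3431,  v_1 = u/||u|| ≈ (0.5, -0.7071, 0.5) (||v_1|| = 1).

λ_1 = 10.8284,  λ_2 = 10,  λ_3 = 5.1716;  v_1 ≈ (0.5, -0.7071, 0.5)


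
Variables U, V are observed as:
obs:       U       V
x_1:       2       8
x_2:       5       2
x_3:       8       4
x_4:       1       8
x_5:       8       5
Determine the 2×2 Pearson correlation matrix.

Step 1 — column means:
  mean(U) = (2 + 5 + 8 + 1 + 8) / 5 = 24/5 = 4.8
  mean(V) = (8 + 2 + 4 + 8 + 5) / 5 = 27/5 = 5.4

Step 2 — sample variances and covariances s[i,j] = (1/(n-1)) · Σ_k (x_{k,i} - mean_i) · (x_{k,j} - mean_j), with n-1 = 4:
  s[U,U] = ((-2.8)·(-2.8) + (0.2)·(0.2) + (3.2)·(3.2) + (-3.8)·(-3.8) + (3.2)·(3.2)) / 4 = 42.8/4 = 10.7
  s[U,V] = ((-2.8)·(2.6) + (0.2)·(-3.4) + (3.2)·(-1.4) + (-3.8)·(2.6) + (3.2)·(-0.4)) / 4 = -23.6/4 = -5.9
  s[V,V] = ((2.6)·(2.6) + (-3.4)·(-3.4) + (-1.4)·(-1.4) + (2.6)·(2.6) + (-0.4)·(-0.4)) / 4 = 27.2/4 = 6.8
  Sample standard deviations s_i = √(s[i,i]):
  s(U) = √(10.7) = 3.2711
  s(V) = √(6.8) = 2.6077

Step 3 — r_{ij} = s_{ij} / (s_i · s_j):
  r[U,U] = 1 (diagonal).
  r[U,V] = -5.9 / (3.2711 · 2.6077) = -5.9 / 8.5299 = -0.6917
  r[V,V] = 1 (diagonal).

R is symmetric with unit diagonal. Assembling:

R = [[1, -0.6917],
 [-0.6917, 1]]


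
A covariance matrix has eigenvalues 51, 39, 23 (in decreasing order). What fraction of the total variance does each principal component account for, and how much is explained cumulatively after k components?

Step 1 — total variance = trace(Sigma) = Σ λ_i = 51 + 39 + 23 = 113.

Step 2 — fraction explained by component i = λ_i / Σ λ:
  PC1: 51/113 = 0.4513
  PC2: 39/113 = 0.3451
  PC3: 23/113 = 0.2035

Step 3 — cumulative fraction after k components = (λ_1 + ... + λ_k) / Σ λ:
  k = 1: 51/113 = 0.4513
  k = 2: (51 + 39)/113 = 90/113 = 0.7965
  k = 3: (51 + 39 + 23)/113 = 113/113 = 1

Summary (fraction, with percent):

explained: PC1 0.4513 (45.13%), PC2 0.3451 (34.51%), PC3 0.2035 (20.35%);  cumulative: 0.4513, 0.7965, 1


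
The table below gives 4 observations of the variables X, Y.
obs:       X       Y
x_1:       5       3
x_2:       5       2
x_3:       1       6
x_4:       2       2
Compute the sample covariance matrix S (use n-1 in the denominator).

Step 1 — column means:
  mean(X) = (5 + 5 + 1 + 2) / 4 = 13/4 = 3.25
  mean(Y) = (3 + 2 + 6 + 2) / 4 = 13/4 = 3.25

Step 2 — sample covariance S[i,j] = (1/(n-1)) · Σ_k (x_{k,i} - mean_i) · (x_{k,j} - mean_j), with n-1 = 3.
  S[X,X] = ((1.75)·(1.75) + (1.75)·(1.75) + (-2.25)·(-2.25) + (-1.25)·(-1.25)) / 3 = 12.75/3 = 4.25
  S[X,Y] = ((1.75)·(-0.25) + (1.75)·(-1.25) + (-2.25)·(2.75) + (-1.25)·(-1.25)) / 3 = -7.25/3 = -2.4167
  S[Y,Y] = ((-0.25)·(-0.25) + (-1.25)·(-1.25) + (2.75)·(2.75) + (-1.25)·(-1.25)) / 3 = 10.75/3 = 3.5833

S is symmetric (S[j,i] = S[i,j]). Assembling:

S = [[4.25, -2.4167],
 [-2.4167, 3.5833]]


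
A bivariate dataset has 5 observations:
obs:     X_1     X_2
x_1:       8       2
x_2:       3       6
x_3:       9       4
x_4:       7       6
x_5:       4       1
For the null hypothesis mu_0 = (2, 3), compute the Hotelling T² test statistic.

Step 1 — sample mean vector:
  mean(X_1) = (8 + 3 + 9 + 7 + 4) / 5 = 31/5 = 6.2
  mean(X_2) = (2 + 6 + 4 + 6 + 1) / 5 = 19/5 = 3.8
  x̄ = (6.2, 3.8),  deviation x̄ - mu_0 = (6.2, 3.8) - (2, 3) = (4.2, 0.8).

Step 2 — sample covariance matrix, S[i,j] = (1/(n-1)) · Σ_k (x_{k,i} - mean_i) · (x_{k,j} - mean_j), divisor n-1 = 4:
  S[X_1,X_1] = ((1.8)·(1.8) + (-3.2)·(-3.2) + (2.8)·(2.8) + (0.8)·(0.8) + (-2.2)·(-2.2)) / 4 = 26.8/4 = 6.7
  S[X_1,X_2] = ((1.8)·(-1.8) + (-3.2)·(2.2) + (2.8)·(0.2) + (0.8)·(2.2) + (-2.2)·(-2.8)) / 4 = -1.8/4 = -0.45
  S[X_2,X_2] = ((-1.8)·(-1.8) + (2.2)·(2.2) + (0.2)·(0.2) + (2.2)·(2.2) + (-2.8)·(-2.8)) / 4 = 20.8/4 = 5.2
  S = [[6.7, -0.45],
 [-0.45, 5.2]].

Step 3 — invert S. det(S) = 6.7·5.2 - (-0.45)² = 34.6375.
  S^{-1} = (1/det) · [[d, -b], [-b, a]] = [[0.1501, 0.013],
 [0.013, 0.1934]].

Step 4 — quadratic form (x̄ - mu_0)^T · S^{-1} · (x̄ - mu_0):
  S^{-1} · (x̄ - mu_0) = (0.6409, 0.2093),
  (x̄ - mu_0)^T · [...] = (4.2)·(0.6409) + (0.8)·(0.2093) = 2.8593.

Step 5 — scale by n: T² = 5 · 2.8593 = 14.2966.

T² ≈ 14.2966


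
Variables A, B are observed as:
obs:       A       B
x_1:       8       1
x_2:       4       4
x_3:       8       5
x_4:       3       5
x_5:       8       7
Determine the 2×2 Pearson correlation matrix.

Step 1 — column means:
  mean(A) = (8 + 4 + 8 + 3 + 8) / 5 = 31/5 = 6.2
  mean(B) = (1 + 4 + 5 + 5 + 7) / 5 = 22/5 = 4.4

Step 2 — sample variances and covariances s[i,j] = (1/(n-1)) · Σ_k (x_{k,i} - mean_i) · (x_{k,j} - mean_j), with n-1 = 4:
  s[A,A] = ((1.8)·(1.8) + (-2.2)·(-2.2) + (1.8)·(1.8) + (-3.2)·(-3.2) + (1.8)·(1.8)) / 4 = 24.8/4 = 6.2
  s[A,B] = ((1.8)·(-3.4) + (-2.2)·(-0.4) + (1.8)·(0.6) + (-3.2)·(0.6) + (1.8)·(2.6)) / 4 = -1.4/4 = -0.35
  s[B,B] = ((-3.4)·(-3.4) + (-0.4)·(-0.4) + (0.6)·(0.6) + (0.6)·(0.6) + (2.6)·(2.6)) / 4 = 19.2/4 = 4.8
  Sample standard deviations s_i = √(s[i,i]):
  s(A) = √(6.2) = 2.49
  s(B) = √(4.8) = 2.1909

Step 3 — r_{ij} = s_{ij} / (s_i · s_j):
  r[A,A] = 1 (diagonal).
  r[A,B] = -0.35 / (2.49 · 2.1909) = -0.35 / 5.4553 = -0.0642
  r[B,B] = 1 (diagonal).

R is symmetric with unit diagonal. Assembling:

R = [[1, -0.0642],
 [-0.0642, 1]]


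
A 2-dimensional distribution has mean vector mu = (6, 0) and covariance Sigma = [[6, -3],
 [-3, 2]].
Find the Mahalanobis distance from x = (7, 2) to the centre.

Step 1 — centre the observation: (x - mu) = (1, 2).

Step 2 — invert Sigma. det(Sigma) = 6·2 - (-3)² = 3.
  Sigma^{-1} = (1/det) · [[d, -b], [-b, a]] = [[0.6667, 1],
 [1, 2]].

Step 3 — form the quadratic (x - mu)^T · Sigma^{-1} · (x - mu):
  Sigma^{-1} · (x - mu) = (2.6667, 5).
  (x - mu)^T · [Sigma^{-1} · (x - mu)] = (1)·(2.6667) + (2)·(5) = 12.6667.

Step 4 — take square root: d = √(12.6667) ≈ 3.559.

d(x, mu) = √(12.6667) ≈ 3.559


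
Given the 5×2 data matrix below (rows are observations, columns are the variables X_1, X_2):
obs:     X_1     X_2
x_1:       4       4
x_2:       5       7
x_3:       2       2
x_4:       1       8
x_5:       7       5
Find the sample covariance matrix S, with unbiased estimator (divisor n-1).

Step 1 — column means:
  mean(X_1) = (4 + 5 + 2 + 1 + 7) / 5 = 19/5 = 3.8
  mean(X_2) = (4 + 7 + 2 + 8 + 5) / 5 = 26/5 = 5.2

Step 2 — sample covariance S[i,j] = (1/(n-1)) · Σ_k (x_{k,i} - mean_i) · (x_{k,j} - mean_j), with n-1 = 4.
  S[X_1,X_1] = ((0.2)·(0.2) + (1.2)·(1.2) + (-1.8)·(-1.8) + (-2.8)·(-2.8) + (3.2)·(3.2)) / 4 = 22.8/4 = 5.7
  S[X_1,X_2] = ((0.2)·(-1.2) + (1.2)·(1.8) + (-1.8)·(-3.2) + (-2.8)·(2.8) + (3.2)·(-0.2)) / 4 = -0.8/4 = -0.2
  S[X_2,X_2] = ((-1.2)·(-1.2) + (1.8)·(1.8) + (-3.2)·(-3.2) + (2.8)·(2.8) + (-0.2)·(-0.2)) / 4 = 22.8/4 = 5.7

S is symmetric (S[j,i] = S[i,j]). Assembling:

S = [[5.7, -0.2],
 [-0.2, 5.7]]


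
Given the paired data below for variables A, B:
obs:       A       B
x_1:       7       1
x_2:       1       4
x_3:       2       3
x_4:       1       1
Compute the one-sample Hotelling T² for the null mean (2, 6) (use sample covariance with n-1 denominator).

Step 1 — sample mean vector:
  mean(A) = (7 + 1 + 2 + 1) / 4 = 11/4 = 2.75
  mean(B) = (1 + 4 + 3 + 1) / 4 = 9/4 = 2.25
  x̄ = (2.75, 2.25),  deviation x̄ - mu_0 = (2.75, 2.25) - (2, 6) = (0.75, -3.75).

Step 2 — sample covariance matrix, S[i,j] = (1/(n-1)) · Σ_k (x_{k,i} - mean_i) · (x_{k,j} - mean_j), divisor n-1 = 3:
  S[A,A] = ((4.25)·(4.25) + (-1.75)·(-1.75) + (-0.75)·(-0.75) + (-1.75)·(-1.75)) / 3 = 24.75/3 = 8.25
  S[A,B] = ((4.25)·(-1.25) + (-1.75)·(1.75) + (-0.75)·(0.75) + (-1.75)·(-1.25)) / 3 = -6.75/3 = -2.25
  S[B,B] = ((-1.25)·(-1.25) + (1.75)·(1.75) + (0.75)·(0.75) + (-1.25)·(-1.25)) / 3 = 6.75/3 = 2.25
  S = [[8.25, -2.25],
 [-2.25, 2.25]].

Step 3 — invert S. det(S) = 8.25·2.25 - (-2.25)² = 13.5.
  S^{-1} = (1/det) · [[d, -b], [-b, a]] = [[0.1667, 0.1667],
 [0.1667, 0.6111]].

Step 4 — quadratic form (x̄ - mu_0)^T · S^{-1} · (x̄ - mu_0):
  S^{-1} · (x̄ - mu_0) = (-0.5, -2.1667),
  (x̄ - mu_0)^T · [...] = (0.75)·(-0.5) + (-3.75)·(-2.1667) = 7.75.

Step 5 — scale by n: T² = 4 · 7.75 = 31.

T² ≈ 31


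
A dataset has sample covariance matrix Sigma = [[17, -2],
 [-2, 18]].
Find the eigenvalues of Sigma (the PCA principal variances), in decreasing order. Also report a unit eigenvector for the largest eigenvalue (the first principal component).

Step 1 — characteristic polynomial of 2×2 Sigma:
  det(Sigma - λI) = λ² - trace · λ + det = 0.
  trace = 17 + 18 = 35, det = 17·18 - (-2)² = 302.
Step 2 — discriminant:
  Δ = trace² - 4·det = 1225 - 1208 = 17.
Step 3 — eigenvalues:
  λ = (trace ± √Δ)/2 = (35 ± 4.1231)/2,
  λ_1 = 19.5616,  λ_2 = 15.4384.

Step 4 — unit eigenvector for λ_1: solve (Sigma - λ_1 I)v = 0. First row:
  (17 - 19.5616)·v_x + (-2)·v_y = 0, i.e. (-2.5616)·v_x + (-2)·v_y = 0,
  so v ∝ (b, λ_1 - a) = (-2, 2.5616); multiply by -1 so the first entry is positive: u = (2, -2.5616).
  ||u|| = √((2)² + (-2.5616)²) = √(10.5616) ≈ 3.2499,
  v_1 = u/||u|| ≈ (0.6154, -0.7882) (||v_1|| = 1).

λ_1 = 19.5616,  λ_2 = 15.4384;  v_1 ≈ (0.6154, -0.7882)


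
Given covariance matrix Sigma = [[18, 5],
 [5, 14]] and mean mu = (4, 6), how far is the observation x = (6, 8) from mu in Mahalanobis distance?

Step 1 — centre the observation: (x - mu) = (2, 2).

Step 2 — invert Sigma. det(Sigma) = 18·14 - (5)² = 227.
  Sigma^{-1} = (1/det) · [[d, -b], [-b, a]] = [[0.0617, -0.022],
 [-0.022, 0.0793]].

Step 3 — form the quadratic (x - mu)^T · Sigma^{-1} · (x - mu):
  Sigma^{-1} · (x - mu) = (0.0793, 0.1145).
  (x - mu)^T · [Sigma^{-1} · (x - mu)] = (2)·(0.0793) + (2)·(0.1145) = 0.3877.

Step 4 — take square root: d = √(0.3877) ≈ 0.6226.

d(x, mu) = √(0.3877) ≈ 0.6226


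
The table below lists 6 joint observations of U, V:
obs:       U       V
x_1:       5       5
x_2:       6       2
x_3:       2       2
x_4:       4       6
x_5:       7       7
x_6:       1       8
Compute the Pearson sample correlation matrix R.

Step 1 — column means:
  mean(U) = (5 + 6 + 2 + 4 + 7 + 1) / 6 = 25/6 = 4.1667
  mean(V) = (5 + 2 + 2 + 6 + 7 + 8) / 6 = 30/6 = 5

Step 2 — sample variances and covariances s[i,j] = (1/(n-1)) · Σ_k (x_{k,i} - mean_i) · (x_{k,j} - mean_j), with n-1 = 5:
  s[U,U] = ((0.8333)·(0.8333) + (1.8333)·(1.8333) + (-2.1667)·(-2.1667) + (-0.1667)·(-0.1667) + (2.8333)·(2.8333) + (-3.1667)·(-3.1667)) / 5 = 26.8333/5 = 5.3667
  s[U,V] = ((0.8333)·(0) + (1.8333)·(-3) + (-2.1667)·(-3) + (-0.1667)·(1) + (2.8333)·(2) + (-3.1667)·(3)) / 5 = -3/5 = -0.6
  s[V,V] = ((0)·(0) + (-3)·(-3) + (-3)·(-3) + (1)·(1) + (2)·(2) + (3)·(3)) / 5 = 32/5 = 6.4
  Sample standard deviations s_i = √(s[i,i]):
  s(U) = √(5.3667) = 2.3166
  s(V) = √(6.4) = 2.5298

Step 3 — r_{ij} = s_{ij} / (s_i · s_j):
  r[U,U] = 1 (diagonal).
  r[U,V] = -0.6 / (2.3166 · 2.5298) = -0.6 / 5.8606 = -0.1024
  r[V,V] = 1 (diagonal).

R is symmetric with unit diagonal. Assembling:

R = [[1, -0.1024],
 [-0.1024, 1]]
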